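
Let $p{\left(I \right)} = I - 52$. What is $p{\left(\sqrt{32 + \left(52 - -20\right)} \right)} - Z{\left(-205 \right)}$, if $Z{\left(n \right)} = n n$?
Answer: $-42077 + 2 \sqrt{26} \approx -42067.0$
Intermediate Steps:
$p{\left(I \right)} = -52 + I$
$Z{\left(n \right)} = n^{2}$
$p{\left(\sqrt{32 + \left(52 - -20\right)} \right)} - Z{\left(-205 \right)} = \left(-52 + \sqrt{32 + \left(52 - -20\right)}\right) - \left(-205\right)^{2} = \left(-52 + \sqrt{32 + \left(52 + 20\right)}\right) - 42025 = \left(-52 + \sqrt{32 + 72}\right) - 42025 = \left(-52 + \sqrt{104}\right) - 42025 = \left(-52 + 2 \sqrt{26}\right) - 42025 = -42077 + 2 \sqrt{26}$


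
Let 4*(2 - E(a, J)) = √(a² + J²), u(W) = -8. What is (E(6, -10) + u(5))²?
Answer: (12 + √34)²/4 ≈ 79.486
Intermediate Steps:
E(a, J) = 2 - √(J² + a²)/4 (E(a, J) = 2 - √(a² + J²)/4 = 2 - √(J² + a²)/4)
(E(6, -10) + u(5))² = ((2 - √((-10)² + 6²)/4) - 8)² = ((2 - √(100 + 36)/4) - 8)² = ((2 - √34/2) - 8)² = (-6 - √34/2)²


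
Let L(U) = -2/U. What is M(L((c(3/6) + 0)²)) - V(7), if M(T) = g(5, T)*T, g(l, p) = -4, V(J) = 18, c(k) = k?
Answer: 14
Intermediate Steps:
M(T) = -4*T
M(L((c(3/6) + 0)²)) - V(7) = -(-8)/((3/6 + 0)²) - 1*18 = -(-8)/((3*(⅙) + 0)²) - 18 = -(-8)/((½ + 0)²) - 18 = -(-8)/((½)²) - 18 = -(-8)/¼ - 18 = -(-8)*4 - 18 = -4*(-8) - 18 = 32 - 18 = 14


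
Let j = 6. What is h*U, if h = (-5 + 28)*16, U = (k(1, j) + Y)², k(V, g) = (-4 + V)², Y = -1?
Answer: 23552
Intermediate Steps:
U = 64 (U = ((-4 + 1)² - 1)² = ((-3)² - 1)² = (9 - 1)² = 8² = 64)
h = 368 (h = 23*16 = 368)
h*U = 368*64 = 23552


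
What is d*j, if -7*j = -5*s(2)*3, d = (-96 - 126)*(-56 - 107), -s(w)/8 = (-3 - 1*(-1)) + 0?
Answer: 8684640/7 ≈ 1.2407e+6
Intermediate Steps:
s(w) = 16 (s(w) = -8*((-3 - 1*(-1)) + 0) = -8*((-3 + 1) + 0) = -8*(-2 + 0) = -8*(-2) = 16)
d = 36186 (d = -222*(-163) = 36186)
j = 240/7 (j = -(-5*16)*3/7 = -(-80)*3/7 = -⅐*(-240) = 240/7 ≈ 34.286)
d*j = 36186*(240/7) = 8684640/7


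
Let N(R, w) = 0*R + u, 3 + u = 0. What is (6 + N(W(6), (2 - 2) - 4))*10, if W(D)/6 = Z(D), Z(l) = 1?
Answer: 30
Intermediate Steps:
u = -3 (u = -3 + 0 = -3)
W(D) = 6 (W(D) = 6*1 = 6)
N(R, w) = -3 (N(R, w) = 0*R - 3 = 0 - 3 = -3)
(6 + N(W(6), (2 - 2) - 4))*10 = (6 - 3)*10 = 3*10 = 30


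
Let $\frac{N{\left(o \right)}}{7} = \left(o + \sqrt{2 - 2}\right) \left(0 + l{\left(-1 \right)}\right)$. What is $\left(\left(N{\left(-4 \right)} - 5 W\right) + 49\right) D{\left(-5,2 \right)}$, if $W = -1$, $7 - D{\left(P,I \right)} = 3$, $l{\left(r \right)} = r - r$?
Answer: $216$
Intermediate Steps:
$l{\left(r \right)} = 0$
$D{\left(P,I \right)} = 4$ ($D{\left(P,I \right)} = 7 - 3 = 4$)
$N{\left(o \right)} = 0$ ($N{\left(o \right)} = 7 \left(o + \sqrt{2 - 2}\right) \left(0 + 0\right) = 7 \left(o + \sqrt{0}\right) 0 = 7 \left(o + 0\right) 0 = 7 o 0 = 7 \cdot 0 = 0$)
$\left(\left(N{\left(-4 \right)} - 5 W\right) + 49\right) D{\left(-5,2 \right)} = \left(\left(0 - -5\right) + 49\right) 4 = \left(\left(0 + 5\right) + 49\right) 4 = \left(5 + 49\right) 4 = 54 \cdot 4 = 216$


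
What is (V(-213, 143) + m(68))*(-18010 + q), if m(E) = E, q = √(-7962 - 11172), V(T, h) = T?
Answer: 2611450 - 435*I*√2126 ≈ 2.6114e+6 - 20057.0*I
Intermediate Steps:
q = 3*I*√2126 (q = √(-19134) = 3*I*√2126 ≈ 138.33*I)
(V(-213, 143) + m(68))*(-18010 + q) = (-213 + 68)*(-18010 + 3*I*√2126) = -145*(-18010 + 3*I*√2126) = 2611450 - 435*I*√2126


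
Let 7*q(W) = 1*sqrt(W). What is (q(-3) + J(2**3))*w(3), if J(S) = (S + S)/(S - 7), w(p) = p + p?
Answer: 96 + 6*I*sqrt(3)/7 ≈ 96.0 + 1.4846*I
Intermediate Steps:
q(W) = sqrt(W)/7 (q(W) = (1*sqrt(W))/7 = sqrt(W)/7)
w(p) = 2*p
J(S) = 2*S/(-7 + S) (J(S) = (2*S)/(-7 + S) = 2*S/(-7 + S))
(q(-3) + J(2**3))*w(3) = (sqrt(-3)/7 + 2*2**3/(-7 + 2**3))*(2*3) = ((I*sqrt(3))/7 + 2*8/(-7 + 8))*6 = (I*sqrt(3)/7 + 2*8/1)*6 = (I*sqrt(3)/7 + 2*8*1)*6 = (I*sqrt(3)/7 + 16)*6 = (16 + I*sqrt(3)/7)*6 = 96 + 6*I*sqrt(3)/7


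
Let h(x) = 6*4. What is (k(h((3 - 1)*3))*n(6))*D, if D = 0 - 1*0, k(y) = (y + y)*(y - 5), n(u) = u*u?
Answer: 0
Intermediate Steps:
n(u) = u²
h(x) = 24
k(y) = 2*y*(-5 + y) (k(y) = (2*y)*(-5 + y) = 2*y*(-5 + y))
D = 0 (D = 0 + 0 = 0)
(k(h((3 - 1)*3))*n(6))*D = ((2*24*(-5 + 24))*6²)*0 = ((2*24*19)*36)*0 = (912*36)*0 = 32832*0 = 0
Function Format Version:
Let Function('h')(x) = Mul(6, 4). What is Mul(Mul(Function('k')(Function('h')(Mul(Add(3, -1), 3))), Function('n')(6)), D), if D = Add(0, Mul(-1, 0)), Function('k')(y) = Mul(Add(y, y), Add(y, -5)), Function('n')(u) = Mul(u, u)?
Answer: 0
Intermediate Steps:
Function('n')(u) = Pow(u, 2)
Function('h')(x) = 24
Function('k')(y) = Mul(2, y, Add(-5, y)) (Function('k')(y) = Mul(Mul(2, y), Add(-5, y)) = Mul(2, y, Add(-5, y)))
D = 0 (D = Add(0, 0) = 0)
Mul(Mul(Function('k')(Function('h')(Mul(Add(3, -1), 3))), Function('n')(6)), D) = Mul(Mul(Mul(2, 24, Add(-5, 24)), Pow(6, 2)), 0) = Mul(Mul(Mul(2, 24, 19), 36), 0) = Mul(Mul(912, 36), 0) = Mul(32832, 0) = 0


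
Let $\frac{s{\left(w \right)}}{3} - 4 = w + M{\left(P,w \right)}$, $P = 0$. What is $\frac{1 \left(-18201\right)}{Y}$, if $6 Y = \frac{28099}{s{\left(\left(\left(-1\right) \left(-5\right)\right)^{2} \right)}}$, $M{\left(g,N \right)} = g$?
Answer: $- \frac{9500922}{28099} \approx -338.12$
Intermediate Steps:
$s{\left(w \right)} = 12 + 3 w$ ($s{\left(w \right)} = 12 + 3 \left(w + 0\right) = 12 + 3 w$)
$Y = \frac{28099}{522}$ ($Y = \frac{28099 \frac{1}{12 + 3 \left(\left(-1\right) \left(-5\right)\right)^{2}}}{6} = \frac{28099 \frac{1}{12 + 3 \cdot 5^{2}}}{6} = \frac{28099 \frac{1}{12 + 3 \cdot 25}}{6} = \frac{28099 \frac{1}{12 + 75}}{6} = \frac{28099 \cdot \frac{1}{87}}{6} = \frac{1}{6} \cdot \frac{28099}{87} = \frac{28099}{522} \approx 53.829$)
$\frac{1 \left(-18201\right)}{Y} = \frac{1 \left(-18201\right)}{\frac{28099}{522}} = \left(-18201\right) \frac{522}{28099} = - \frac{9500922}{28099}$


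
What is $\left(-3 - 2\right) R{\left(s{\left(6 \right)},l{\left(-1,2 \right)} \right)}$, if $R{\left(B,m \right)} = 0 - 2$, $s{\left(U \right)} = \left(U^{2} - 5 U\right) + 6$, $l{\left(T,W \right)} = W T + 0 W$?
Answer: $10$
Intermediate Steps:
$l{\left(T,W \right)} = T W$ ($l{\left(T,W \right)} = T W + 0 = T W$)
$s{\left(U \right)} = 6 + U^{2} - 5 U$
$R{\left(B,m \right)} = -2$
$\left(-3 - 2\right) R{\left(s{\left(6 \right)},l{\left(-1,2 \right)} \right)} = \left(-3 - 2\right) \left(-2\right) = \left(-5\right) \left(-2\right) = 10$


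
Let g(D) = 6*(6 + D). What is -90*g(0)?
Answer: -3240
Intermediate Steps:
g(D) = 36 + 6*D
-90*g(0) = -90*(36 + 6*0) = -90*(36 + 0) = -90*36 = -3240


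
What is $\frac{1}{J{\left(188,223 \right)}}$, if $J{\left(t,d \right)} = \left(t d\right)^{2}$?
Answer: $\frac{1}{1757621776} \approx 5.6895 \cdot 10^{-10}$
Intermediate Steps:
$J{\left(t,d \right)} = d^{2} t^{2}$ ($J{\left(t,d \right)} = \left(d t\right)^{2} = d^{2} t^{2}$)
$\frac{1}{J{\left(188,223 \right)}} = \frac{1}{223^{2} \cdot 188^{2}} = \frac{1}{49729 \cdot 35344} = \frac{1}{1757621776}$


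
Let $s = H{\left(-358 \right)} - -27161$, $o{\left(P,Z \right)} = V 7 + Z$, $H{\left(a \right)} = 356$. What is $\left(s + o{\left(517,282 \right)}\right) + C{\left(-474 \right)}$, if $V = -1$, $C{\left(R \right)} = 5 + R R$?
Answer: $252473$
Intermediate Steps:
$C{\left(R \right)} = 5 + R^{2}$
$o{\left(P,Z \right)} = -7 + Z$ ($o{\left(P,Z \right)} = \left(-1\right) 7 + Z = -7 + Z$)
$s = 27517$ ($s = 356 - -27161 = 356 + 27161 = 27517$)
$\left(s + o{\left(517,282 \right)}\right) + C{\left(-474 \right)} = \left(27517 + \left(-7 + 282\right)\right) + \left(5 + \left(-474\right)^{2}\right) = \left(27517 + 275\right) + \left(5 + 224676\right) = 27792 + 224681 = 252473$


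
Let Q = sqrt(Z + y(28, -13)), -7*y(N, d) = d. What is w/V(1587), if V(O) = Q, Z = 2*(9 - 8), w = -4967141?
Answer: -4967141*sqrt(21)/9 ≈ -2.5291e+6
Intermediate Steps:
y(N, d) = -d/7
Z = 2 (Z = 2*1 = 2)
Q = 3*sqrt(21)/7 (Q = sqrt(2 - 1/7*(-13)) = sqrt(2 + 13/7) = sqrt(27/7) = 3*sqrt(21)/7 ≈ 1.9640)
V(O) = 3*sqrt(21)/7
w/V(1587) = -4967141*sqrt(21)/9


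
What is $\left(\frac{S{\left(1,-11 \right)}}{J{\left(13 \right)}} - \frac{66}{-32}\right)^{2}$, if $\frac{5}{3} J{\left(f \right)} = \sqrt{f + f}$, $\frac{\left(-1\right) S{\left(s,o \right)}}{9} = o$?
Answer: $\frac{3498957}{3328} + \frac{5445 \sqrt{26}}{208} \approx 1184.9$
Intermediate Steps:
$S{\left(s,o \right)} = - 9 o$
$J{\left(f \right)} = \frac{3 \sqrt{2} \sqrt{f}}{5}$ ($J{\left(f \right)} = \frac{3 \sqrt{f + f}}{5} = \frac{3 \sqrt{2 f}}{5} = \frac{3 \sqrt{2} \sqrt{f}}{5}$)
$\left(\frac{S{\left(1,-11 \right)}}{J{\left(13 \right)}} - \frac{66}{-32}\right)^{2} = \left(\frac{\left(-9\right) \left(-11\right)}{\frac{3}{5} \sqrt{2} \sqrt{13}} - \frac{66}{-32}\right)^{2} = \left(\frac{99}{\frac{3}{5} \sqrt{26}} - - \frac{33}{16}\right)^{2} = \left(99 \frac{5 \sqrt{26}}{78} + \frac{33}{16}\right)^{2} = \left(\frac{165 \sqrt{26}}{26} + \frac{33}{16}\right)^{2} = \left(\frac{33}{16} + \frac{165 \sqrt{26}}{26}\right)^{2}$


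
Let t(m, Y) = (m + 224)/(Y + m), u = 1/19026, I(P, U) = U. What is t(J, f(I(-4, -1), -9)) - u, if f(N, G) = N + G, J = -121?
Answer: -1959809/2492406 ≈ -0.78631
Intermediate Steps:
u = 1/19026 ≈ 5.2560e-5
f(N, G) = G + N
t(m, Y) = (224 + m)/(Y + m)
t(J, f(I(-4, -1), -9)) - u = (224 - 121)/((-9 - 1) - 121) - 1*1/19026 = 103/(-10 - 121) - 1/19026 = 103/(-131) - 1/19026 = -1/131*103 - 1/19026 = -103/131 - 1/19026 = -1959809/2492406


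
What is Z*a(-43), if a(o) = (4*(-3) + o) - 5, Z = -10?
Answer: 600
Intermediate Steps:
a(o) = -17 + o (a(o) = (-12 + o) - 5 = -17 + o)
Z*a(-43) = -10*(-17 - 43) = -10*(-60) = 600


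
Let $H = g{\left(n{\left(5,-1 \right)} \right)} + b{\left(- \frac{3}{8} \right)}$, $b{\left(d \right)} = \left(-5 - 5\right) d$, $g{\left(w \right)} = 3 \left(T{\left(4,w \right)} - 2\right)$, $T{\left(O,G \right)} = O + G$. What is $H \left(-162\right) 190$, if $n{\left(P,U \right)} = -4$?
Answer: $69255$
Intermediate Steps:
$T{\left(O,G \right)} = G + O$
$g{\left(w \right)} = 6 + 3 w$ ($g{\left(w \right)} = 3 \left(\left(w + 4\right) - 2\right) = 3 \left(\left(4 + w\right) - 2\right) = 3 \left(2 + w\right) = 6 + 3 w$)
$b{\left(d \right)} = - 10 d$
$H = - \frac{9}{4}$ ($H = \left(6 + 3 \left(-4\right)\right) - 10 \left(- \frac{3}{8}\right) = \left(6 - 12\right) - 10 \left(\left(-3\right) \frac{1}{8}\right) = -6 - - \frac{15}{4} = -6 + \frac{15}{4} = - \frac{9}{4} \approx -2.25$)
$H \left(-162\right) 190 = \left(- \frac{9}{4}\right) \left(-162\right) 190 = \frac{729}{2} \cdot 190 = 69255$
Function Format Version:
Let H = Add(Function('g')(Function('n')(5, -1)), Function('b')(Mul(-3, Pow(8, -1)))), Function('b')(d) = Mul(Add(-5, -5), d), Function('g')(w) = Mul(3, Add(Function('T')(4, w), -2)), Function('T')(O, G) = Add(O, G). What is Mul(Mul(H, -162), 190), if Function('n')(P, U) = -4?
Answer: 69255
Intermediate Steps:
Function('T')(O, G) = Add(G, O)
Function('g')(w) = Add(6, Mul(3, w)) (Function('g')(w) = Mul(3, Add(Add(w, 4), -2)) = Mul(3, Add(Add(4, w), -2)) = Mul(3, Add(2, w)) = Add(6, Mul(3, w)))
Function('b')(d) = Mul(-10, d)
H = Rational(-9, 4) (H = Add(Add(6, Mul(3, -4)), Mul(-10, Mul(-3, Pow(8, -1)))) = Add(Add(6, -12), Mul(-10, Mul(-3, Rational(1, 8)))) = Add(-6, Mul(-10, Rational(-3, 8))) = Add(-6, Rational(15, 4)) = Rational(-9, 4) ≈ -2.2500)
Mul(Mul(H, -162), 190) = Mul(Mul(Rational(-9, 4), -162), 190) = Mul(Rational(729, 2), 190) = 69255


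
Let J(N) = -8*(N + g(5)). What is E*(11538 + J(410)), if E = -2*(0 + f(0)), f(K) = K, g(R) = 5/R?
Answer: 0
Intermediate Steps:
J(N) = -8 - 8*N (J(N) = -8*(N + 5/5) = -8*(N + 5*(⅕)) = -8*(N + 1) = -8*(1 + N) = -8 - 8*N)
E = 0 (E = -2*(0 + 0) = -2*0 = 0)
E*(11538 + J(410)) = 0*(11538 + (-8 - 8*410)) = 0*(11538 + (-8 - 3280)) = 0*(11538 - 3288) = 0*8250 = 0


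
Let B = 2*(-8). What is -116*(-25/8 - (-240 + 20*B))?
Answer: -129195/2 ≈ -64598.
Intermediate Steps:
B = -16
-116*(-25/8 - (-240 + 20*B)) = -116*(-25/8 - 20/(1/(-12 - 16))) = -116*(-25*⅛ - 20/(1/(-28))) = -116*(-25/8 - 20/(-1/28)) = -116*(-25/8 - 20*(-28)) = -116*(-25/8 + 560) = -116*4455/8 = -129195/2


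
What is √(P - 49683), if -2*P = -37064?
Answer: I*√31151 ≈ 176.5*I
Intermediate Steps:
P = 18532 (P = -½*(-37064) = 18532)
√(P - 49683) = √(18532 - 49683) = √(-31151) = I*√31151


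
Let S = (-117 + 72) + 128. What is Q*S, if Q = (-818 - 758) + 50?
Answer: -126658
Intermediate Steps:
Q = -1526 (Q = -1576 + 50 = -1526)
S = 83 (S = -45 + 128 = 83)
Q*S = -1526*83 = -126658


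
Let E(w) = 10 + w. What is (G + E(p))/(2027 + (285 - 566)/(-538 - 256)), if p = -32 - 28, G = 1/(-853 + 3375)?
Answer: -16687101/676618553 ≈ -0.024662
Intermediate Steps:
G = 1/2522 ≈ 0.00039651
p = -60
(G + E(p))/(2027 + (285 - 566)/(-538 - 256)) = (1/2522 + (10 - 60))/(2027 + (285 - 566)/(-538 - 256)) = (1/2522 - 50)/(2027 - 281/(-794)) = -126099/(2522*(2027 - 281*(-1/794))) = -126099/(2522*(2027 + 281/794)) = -126099/(2522*1609719/794) = -126099/2522*794/1609719 = -16687101/676618553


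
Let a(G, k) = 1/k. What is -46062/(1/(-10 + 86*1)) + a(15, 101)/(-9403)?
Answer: -3324636688537/949703 ≈ -3.5007e+6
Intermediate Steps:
-46062/(1/(-10 + 86*1)) + a(15, 101)/(-9403) = -46062/(1/(-10 + 86*1)) + 1/(101*(-9403)) = -46062/(1/(-10 + 86)) + (1/101)*(-1/9403) = -46062/(1/76) - 1/949703 = -46062/1/76 - 1/949703 = -46062*76 - 1/949703 = -3500712 - 1/949703 = -3324636688537/949703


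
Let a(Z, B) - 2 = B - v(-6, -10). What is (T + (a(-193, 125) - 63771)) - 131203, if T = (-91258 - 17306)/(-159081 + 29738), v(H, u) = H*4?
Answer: -25198882725/129343 ≈ -1.9482e+5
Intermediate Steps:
v(H, u) = 4*H
a(Z, B) = 26 + B (a(Z, B) = 2 + (B - 4*(-6)) = 2 + (B - 1*(-24)) = 2 + (B + 24) = 2 + (24 + B) = 26 + B)
T = 108564/129343 (T = -108564/(-129343) = -108564*(-1/129343) = 108564/129343 ≈ 0.83935)
(T + (a(-193, 125) - 63771)) - 131203 = (108564/129343 + ((26 + 125) - 63771)) - 131203 = (108564/129343 + (151 - 63771)) - 131203 = (108564/129343 - 63620) - 131203 = -8228693096/129343 - 131203 = -25198882725/129343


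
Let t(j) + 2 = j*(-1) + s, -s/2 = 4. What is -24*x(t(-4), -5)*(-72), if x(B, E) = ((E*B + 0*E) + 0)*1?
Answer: 51840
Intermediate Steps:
s = -8 (s = -2*4 = -8)
t(j) = -10 - j (t(j) = -2 + (j*(-1) - 8) = -2 + (-j - 8) = -2 + (-8 - j) = -10 - j)
x(B, E) = B*E (x(B, E) = ((B*E + 0) + 0)*1 = (B*E + 0)*1 = (B*E)*1 = B*E)
-24*x(t(-4), -5)*(-72) = -24*(-10 - 1*(-4))*(-5)*(-72) = -24*(-10 + 4)*(-5)*(-72) = -(-144)*(-5)*(-72) = -24*30*(-72) = -720*(-72) = 51840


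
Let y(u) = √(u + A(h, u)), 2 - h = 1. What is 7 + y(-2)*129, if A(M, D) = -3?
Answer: 7 + 129*I*√5 ≈ 7.0 + 288.45*I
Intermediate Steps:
h = 1 (h = 2 - 1*1 = 2 - 1 = 1)
y(u) = √(-3 + u) (y(u) = √(u - 3) = √(-3 + u))
7 + y(-2)*129 = 7 + √(-3 - 2)*129 = 7 + √(-5)*129 = 7 + (I*√5)*129 = 7 + 129*I*√5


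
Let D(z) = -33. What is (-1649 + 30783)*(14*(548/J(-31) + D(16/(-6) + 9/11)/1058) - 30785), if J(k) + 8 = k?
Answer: -18622243967488/20631 ≈ -9.0263e+8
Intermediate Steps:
J(k) = -8 + k
(-1649 + 30783)*(14*(548/J(-31) + D(16/(-6) + 9/11)/1058) - 30785) = (-1649 + 30783)*(14*(548/(-8 - 31) - 33/1058) - 30785) = 29134*(14*(548/(-39) - 33*1/1058) - 30785) = 29134*(14*(548*(-1/39) - 33/1058) - 30785) = 29134*(14*(-548/39 - 33/1058) - 30785) = 29134*(14*(-581071/41262) - 30785) = 29134*(-4067497/20631 - 30785) = 29134*(-639192832/20631) = -18622243967488/20631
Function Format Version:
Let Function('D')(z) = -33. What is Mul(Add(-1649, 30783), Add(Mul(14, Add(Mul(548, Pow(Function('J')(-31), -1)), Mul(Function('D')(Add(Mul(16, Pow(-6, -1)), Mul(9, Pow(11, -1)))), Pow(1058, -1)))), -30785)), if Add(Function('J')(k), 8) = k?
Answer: Rational(-18622243967488, 20631) ≈ -9.0263e+8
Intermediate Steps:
Function('J')(k) = Add(-8, k)
Mul(Add(-1649, 30783), Add(Mul(14, Add(Mul(548, Pow(Function('J')(-31), -1)), Mul(Function('D')(Add(Mul(16, Pow(-6, -1)), Mul(9, Pow(11, -1)))), Pow(1058, -1)))), -30785)) = Mul(Add(-1649, 30783), Add(Mul(14, Add(Mul(548, Pow(Add(-8, -31), -1)), Mul(-33, Pow(1058, -1)))), -30785)) = Mul(29134, Add(Mul(14, Add(Mul(548, Pow(-39, -1)), Mul(-33, Rational(1, 1058)))), -30785)) = Mul(29134, Add(Mul(14, Add(Mul(548, Rational(-1, 39)), Rational(-33, 1058))), -30785)) = Mul(29134, Add(Mul(14, Add(Rational(-548, 39), Rational(-33, 1058))), -30785)) = Mul(29134, Add(Mul(14, Rational(-581071, 41262)), -30785)) = Mul(29134, Add(Rational(-4067497, 20631), -30785)) = Mul(29134, Rational(-639192832, 20631)) = Rational(-18622243967488, 20631)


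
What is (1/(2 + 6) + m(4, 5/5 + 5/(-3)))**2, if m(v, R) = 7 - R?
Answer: 34969/576 ≈ 60.710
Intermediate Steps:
(1/(2 + 6) + m(4, 5/5 + 5/(-3)))**2 = (1/(2 + 6) + (7 - (5/5 + 5/(-3))))**2 = (1/8 + (7 - (5*(1/5) + 5*(-1/3))))**2 = (1/8 + (7 - (1 - 5/3)))**2 = (1/8 + (7 - 1*(-2/3)))**2 = (1/8 + (7 + 2/3))**2 = (1/8 + 23/3)**2 = (187/24)**2 = 34969/576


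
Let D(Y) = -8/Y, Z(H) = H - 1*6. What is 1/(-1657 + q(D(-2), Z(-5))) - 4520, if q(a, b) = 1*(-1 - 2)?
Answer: -7503201/1660 ≈ -4520.0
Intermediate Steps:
Z(H) = -6 + H (Z(H) = H - 6 = -6 + H)
q(a, b) = -3 (q(a, b) = 1*(-3) = -3)
1/(-1657 + q(D(-2), Z(-5))) - 4520 = 1/(-1657 - 3) - 4520 = 1/(-1660) - 4520 = -1/1660 - 4520 = -7503201/1660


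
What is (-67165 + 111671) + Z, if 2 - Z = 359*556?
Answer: -155096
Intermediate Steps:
Z = -199602 (Z = 2 - 359*556 = 2 - 1*199604 = 2 - 199604 = -199602)
(-67165 + 111671) + Z = (-67165 + 111671) - 199602 = 44506 - 199602 = -155096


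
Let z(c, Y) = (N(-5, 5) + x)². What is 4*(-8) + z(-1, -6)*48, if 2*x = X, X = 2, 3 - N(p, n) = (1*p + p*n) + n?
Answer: 40336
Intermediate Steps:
N(p, n) = 3 - n - p - n*p (N(p, n) = 3 - ((1*p + p*n) + n) = 3 - ((p + n*p) + n) = 3 - (n + p + n*p) = 3 + (-n - p - n*p) = 3 - n - p - n*p)
x = 1 (x = (½)*2 = 1)
z(c, Y) = 841 (z(c, Y) = ((3 - 1*5 - 1*(-5) - 1*5*(-5)) + 1)² = ((3 - 5 + 5 + 25) + 1)² = (28 + 1)² = 29² = 841)
4*(-8) + z(-1, -6)*48 = 4*(-8) + 841*48 = -32 + 40368 = 40336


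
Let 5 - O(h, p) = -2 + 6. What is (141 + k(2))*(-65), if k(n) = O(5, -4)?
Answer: -9230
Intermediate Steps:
O(h, p) = 1 (O(h, p) = 5 - (-2 + 6) = 5 - 1*4 = 5 - 4 = 1)
k(n) = 1
(141 + k(2))*(-65) = (141 + 1)*(-65) = 142*(-65) = -9230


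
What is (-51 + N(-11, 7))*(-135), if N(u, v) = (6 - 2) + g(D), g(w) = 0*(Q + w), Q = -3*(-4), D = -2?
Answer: 6345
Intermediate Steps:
Q = 12
g(w) = 0 (g(w) = 0*(12 + w) = 0)
N(u, v) = 4 (N(u, v) = (6 - 2) + 0 = 4 + 0 = 4)
(-51 + N(-11, 7))*(-135) = (-51 + 4)*(-135) = -47*(-135) = 6345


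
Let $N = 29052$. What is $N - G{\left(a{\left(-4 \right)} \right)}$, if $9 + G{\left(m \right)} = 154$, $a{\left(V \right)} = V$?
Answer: $28907$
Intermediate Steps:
$G{\left(m \right)} = 145$ ($G{\left(m \right)} = -9 + 154 = 145$)
$N - G{\left(a{\left(-4 \right)} \right)} = 29052 - 145 = 28907$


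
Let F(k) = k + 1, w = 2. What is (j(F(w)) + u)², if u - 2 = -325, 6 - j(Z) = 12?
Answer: 108241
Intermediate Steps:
F(k) = 1 + k
j(Z) = -6 (j(Z) = 6 - 1*12 = 6 - 12 = -6)
u = -323 (u = 2 - 325 = -323)
(j(F(w)) + u)² = (-6 - 323)² = (-329)² = 108241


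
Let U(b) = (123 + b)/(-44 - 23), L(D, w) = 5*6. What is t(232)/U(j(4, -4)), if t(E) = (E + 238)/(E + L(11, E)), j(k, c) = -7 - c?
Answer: -3149/3144 ≈ -1.0016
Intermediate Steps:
L(D, w) = 30
U(b) = -123/67 - b/67 (U(b) = (123 + b)/(-67) = (123 + b)*(-1/67) = -123/67 - b/67)
t(E) = (238 + E)/(30 + E) (t(E) = (E + 238)/(E + 30) = (238 + E)/(30 + E))
t(232)/U(j(4, -4)) = ((238 + 232)/(30 + 232))/(-123/67 - (-7 - 1*(-4))/67) = (470/262)/(-123/67 - (-7 + 4)/67) = ((1/262)*470)/(-123/67 - 1/67*(-3)) = 235/(131*(-123/67 + 3/67)) = 235/(131*(-120/67)) = (235/131)*(-67/120) = -3149/3144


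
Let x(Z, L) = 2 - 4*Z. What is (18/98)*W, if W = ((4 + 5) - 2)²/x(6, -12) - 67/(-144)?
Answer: -2791/8624 ≈ -0.32363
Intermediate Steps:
W = -2791/1584 (W = ((4 + 5) - 2)²/(2 - 4*6) - 67/(-144) = (9 - 2)²/(2 - 24) - 67*(-1/144) = 7²/(-22) + 67/144 = 49*(-1/22) + 67/144 = -49/22 + 67/144 = -2791/1584 ≈ -1.7620)
(18/98)*W = (18/98)*(-2791/1584) = (18*(1/98))*(-2791/1584) = (9/49)*(-2791/1584) = -2791/8624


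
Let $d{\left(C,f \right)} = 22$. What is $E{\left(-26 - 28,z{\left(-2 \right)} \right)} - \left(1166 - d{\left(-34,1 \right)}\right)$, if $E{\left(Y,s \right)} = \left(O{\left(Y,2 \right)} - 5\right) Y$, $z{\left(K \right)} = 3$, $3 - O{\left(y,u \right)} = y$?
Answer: $-3952$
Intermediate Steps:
$O{\left(y,u \right)} = 3 - y$
$E{\left(Y,s \right)} = Y \left(-2 - Y\right)$ ($E{\left(Y,s \right)} = \left(\left(3 - Y\right) - 5\right) Y = \left(-2 - Y\right) Y = Y \left(-2 - Y\right)$)
$E{\left(-26 - 28,z{\left(-2 \right)} \right)} - \left(1166 - d{\left(-34,1 \right)}\right) = - \left(-26 - 28\right) \left(2 - 54\right) - \left(1166 - 22\right) = \left(-1\right) \left(-54\right) \left(2 - 54\right) - 1144 = \left(-1\right) \left(-54\right) \left(-52\right) - 1144 = -2808 - 1144 = -3952$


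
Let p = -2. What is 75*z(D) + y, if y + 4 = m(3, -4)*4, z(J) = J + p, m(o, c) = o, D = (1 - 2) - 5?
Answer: -592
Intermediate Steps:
D = -6 (D = -1 - 5 = -6)
z(J) = -2 + J (z(J) = J - 2 = -2 + J)
y = 8 (y = -4 + 3*4 = -4 + 12 = 8)
75*z(D) + y = 75*(-2 - 6) + 8 = 75*(-8) + 8 = -600 + 8 = -592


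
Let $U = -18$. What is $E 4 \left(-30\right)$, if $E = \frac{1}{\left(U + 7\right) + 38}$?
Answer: $- \frac{40}{9} \approx -4.4444$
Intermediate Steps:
$E = \frac{1}{27}$ ($E = \frac{1}{\left(-18 + 7\right) + 38} = \frac{1}{-11 + 38} = \frac{1}{27} \approx 0.037037$)
$E 4 \left(-30\right) = \frac{1}{27} \cdot 4 \left(-30\right) = \frac{4}{27} \left(-30\right) = - \frac{40}{9}$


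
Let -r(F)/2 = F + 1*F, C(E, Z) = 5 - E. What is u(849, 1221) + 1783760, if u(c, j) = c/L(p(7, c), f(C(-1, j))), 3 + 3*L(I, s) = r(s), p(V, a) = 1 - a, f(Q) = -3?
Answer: 1784043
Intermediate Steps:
r(F) = -4*F (r(F) = -2*(F + 1*F) = -2*(F + F) = -4*F)
L(I, s) = -1 - 4*s/3 (L(I, s) = -1 + (-4*s)/3 = -1 - 4*s/3)
u(c, j) = c/3 (u(c, j) = c/(-1 - 4/3*(-3)) = c/(-1 + 4) = c/3)
u(849, 1221) + 1783760 = (1/3)*849 + 1783760 = 283 + 1783760 = 1784043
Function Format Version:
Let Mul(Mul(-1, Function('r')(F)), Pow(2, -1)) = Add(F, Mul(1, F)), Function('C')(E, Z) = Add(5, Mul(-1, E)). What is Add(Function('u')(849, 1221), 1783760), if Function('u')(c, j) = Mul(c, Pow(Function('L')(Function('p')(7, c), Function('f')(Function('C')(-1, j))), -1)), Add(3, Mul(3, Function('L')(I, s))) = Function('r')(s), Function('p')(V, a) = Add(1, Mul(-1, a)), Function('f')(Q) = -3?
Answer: 1784043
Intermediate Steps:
Function('r')(F) = Mul(-4, F) (Function('r')(F) = Mul(-2, Add(F, Mul(1, F))) = Mul(-2, Add(F, F)) = Mul(-2, Mul(2, F)) = Mul(-4, F))
Function('L')(I, s) = Add(-1, Mul(Rational(-4, 3), s)) (Function('L')(I, s) = Add(-1, Mul(Rational(1, 3), Mul(-4, s))) = Add(-1, Mul(Rational(-4, 3), s)))
Function('u')(c, j) = Mul(Rational(1, 3), c) (Function('u')(c, j) = Mul(c, Pow(Add(-1, Mul(Rational(-4, 3), -3)), -1)) = Mul(c, Pow(Add(-1, 4), -1)) = Mul(c, Pow(3, -1)) = Mul(c, Rational(1, 3)) = Mul(Rational(1, 3), c))
Add(Function('u')(849, 1221), 1783760) = Add(Mul(Rational(1, 3), 849), 1783760) = Add(283, 1783760) = 1784043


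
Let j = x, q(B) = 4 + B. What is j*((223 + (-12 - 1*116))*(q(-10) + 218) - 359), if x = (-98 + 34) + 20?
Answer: -870364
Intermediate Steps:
x = -44 (x = -64 + 20 = -44)
j = -44
j*((223 + (-12 - 1*116))*(q(-10) + 218) - 359) = -44*((223 + (-12 - 1*116))*((4 - 10) + 218) - 359) = -44*((223 + (-12 - 116))*(-6 + 218) - 359) = -44*((223 - 128)*212 - 359) = -44*(95*212 - 359) = -44*(20140 - 359) = -44*19781 = -870364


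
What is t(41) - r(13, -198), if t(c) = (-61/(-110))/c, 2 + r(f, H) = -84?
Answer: 387921/4510 ≈ 86.014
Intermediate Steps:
r(f, H) = -86 (r(f, H) = -2 - 84 = -86)
t(c) = 61/(110*c) (t(c) = (-61*(-1/110))/c = 61/(110*c))
t(41) - r(13, -198) = (61/110)/41 - 1*(-86) = (61/110)*(1/41) + 86 = 61/4510 + 86 = 387921/4510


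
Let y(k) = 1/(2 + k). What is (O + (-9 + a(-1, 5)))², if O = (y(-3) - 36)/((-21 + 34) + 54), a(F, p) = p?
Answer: 93025/4489 ≈ 20.723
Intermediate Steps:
O = -37/67 (O = (1/(2 - 3) - 36)/((-21 + 34) + 54) = (1/(-1) - 36)/(13 + 54) = (-1 - 36)/67 = -37*1/67 = -37/67 ≈ -0.55224)
(O + (-9 + a(-1, 5)))² = (-37/67 + (-9 + 5))² = (-37/67 - 4)² = (-305/67)² = 93025/4489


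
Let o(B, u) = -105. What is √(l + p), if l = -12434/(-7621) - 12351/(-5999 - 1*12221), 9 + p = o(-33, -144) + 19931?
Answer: √95532071557569322105/69427310 ≈ 140.78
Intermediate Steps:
p = 19817 (p = -9 + (-105 + 19931) = -9 + 19826 = 19817)
l = 320674451/138854620 (l = -12434*(-1/7621) - 12351/(-5999 - 12221) = 12434/7621 - 12351/(-18220) = 12434/7621 - 12351*(-1/18220) = 12434/7621 + 12351/18220 = 320674451/138854620 ≈ 2.3094)
√(l + p) = √(320674451/138854620 + 19817) = √(2752002678991/138854620) = √95532071557569322105/69427310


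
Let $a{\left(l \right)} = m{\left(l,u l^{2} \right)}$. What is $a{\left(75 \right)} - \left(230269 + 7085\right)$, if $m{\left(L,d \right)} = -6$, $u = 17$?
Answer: $-237360$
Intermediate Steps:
$a{\left(l \right)} = -6$
$a{\left(75 \right)} - \left(230269 + 7085\right) = -6 - \left(230269 + 7085\right) = -6 - 237354 = -237360$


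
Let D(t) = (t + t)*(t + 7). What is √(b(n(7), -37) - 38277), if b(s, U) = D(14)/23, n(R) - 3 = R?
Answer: I*√20235009/23 ≈ 195.58*I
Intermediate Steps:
D(t) = 2*t*(7 + t) (D(t) = (2*t)*(7 + t) = 2*t*(7 + t))
n(R) = 3 + R
b(s, U) = 588/23 (b(s, U) = (2*14*(7 + 14))/23 = (2*14*21)*(1/23) = 588*(1/23) = 588/23)
√(b(n(7), -37) - 38277) = √(588/23 - 38277) = √(-879783/23) = I*√20235009/23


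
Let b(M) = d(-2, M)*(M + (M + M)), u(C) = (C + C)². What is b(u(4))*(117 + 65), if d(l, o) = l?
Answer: -69888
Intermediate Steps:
u(C) = 4*C² (u(C) = (2*C)² = 4*C²)
b(M) = -6*M (b(M) = -2*(M + (M + M)) = -2*(M + 2*M) = -6*M)
b(u(4))*(117 + 65) = (-24*4²)*(117 + 65) = -24*16*182 = -6*64*182 = -384*182 = -69888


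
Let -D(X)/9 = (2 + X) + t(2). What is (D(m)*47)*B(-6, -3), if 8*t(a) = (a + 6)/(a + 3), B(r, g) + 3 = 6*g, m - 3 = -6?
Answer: -35532/5 ≈ -7106.4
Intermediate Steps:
m = -3 (m = 3 - 6 = -3)
B(r, g) = -3 + 6*g
t(a) = (6 + a)/(8*(3 + a)) (t(a) = ((a + 6)/(a + 3))/8 = ((6 + a)/(3 + a))/8 = (6 + a)/(8*(3 + a)))
D(X) = -99/5 - 9*X (D(X) = -9*((2 + X) + (6 + 2)/(8*(3 + 2))) = -9*((2 + X) + (⅛)*8/5) = -9*((2 + X) + (⅛)*(⅕)*8) = -9*((2 + X) + ⅕) = -9*(11/5 + X) = -99/5 - 9*X)
(D(m)*47)*B(-6, -3) = ((-99/5 - 9*(-3))*47)*(-3 + 6*(-3)) = ((-99/5 + 27)*47)*(-3 - 18) = ((36/5)*47)*(-21) = (1692/5)*(-21) = -35532/5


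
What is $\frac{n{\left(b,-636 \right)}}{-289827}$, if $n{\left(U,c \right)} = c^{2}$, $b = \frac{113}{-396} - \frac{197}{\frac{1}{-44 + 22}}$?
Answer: $- \frac{44944}{32203} \approx -1.3956$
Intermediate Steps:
$b = \frac{1716151}{396}$ ($b = 113 \left(- \frac{1}{396}\right) - \frac{197}{\frac{1}{-22}} = - \frac{113}{396} - \frac{197}{- \frac{1}{22}} = - \frac{113}{396} - -4334 = - \frac{113}{396} + 4334 = \frac{1716151}{396} \approx 4333.7$)
$\frac{n{\left(b,-636 \right)}}{-289827} = \frac{\left(-636\right)^{2}}{-289827} = 404496 \left(- \frac{1}{289827}\right) = - \frac{44944}{32203}$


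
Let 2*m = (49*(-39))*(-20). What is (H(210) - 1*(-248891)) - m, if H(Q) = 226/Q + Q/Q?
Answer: 24127223/105 ≈ 2.2978e+5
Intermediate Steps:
H(Q) = 1 + 226/Q (H(Q) = 226/Q + 1 = 1 + 226/Q)
m = 19110 (m = ((49*(-39))*(-20))/2 = (-1911*(-20))/2 = (1/2)*38220 = 19110)
(H(210) - 1*(-248891)) - m = ((226 + 210)/210 - 1*(-248891)) - 1*19110 = ((1/210)*436 + 248891) - 19110 = (218/105 + 248891) - 19110 = 26133773/105 - 19110 = 24127223/105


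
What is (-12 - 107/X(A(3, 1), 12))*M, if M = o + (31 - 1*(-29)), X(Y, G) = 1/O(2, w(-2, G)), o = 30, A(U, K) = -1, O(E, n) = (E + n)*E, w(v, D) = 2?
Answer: -78120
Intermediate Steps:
O(E, n) = E*(E + n)
X(Y, G) = ⅛ (X(Y, G) = 1/(2*(2 + 2)) = 1/(2*4) = 1/8 = ⅛)
M = 90 (M = 30 + (31 - 1*(-29)) = 30 + (31 + 29) = 30 + 60 = 90)
(-12 - 107/X(A(3, 1), 12))*M = (-12 - 107/⅛)*90 = (-12 - 107*8)*90 = (-12 - 856)*90 = -868*90 = -78120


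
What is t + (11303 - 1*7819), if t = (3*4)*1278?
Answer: 18820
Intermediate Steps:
t = 15336 (t = 12*1278 = 15336)
t + (11303 - 1*7819) = 15336 + (11303 - 1*7819) = 15336 + (11303 - 7819) = 15336 + 3484 = 18820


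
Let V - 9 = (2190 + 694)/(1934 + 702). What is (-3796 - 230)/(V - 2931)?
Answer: 2653134/1924877 ≈ 1.3783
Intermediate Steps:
V = 6652/659 (V = 9 + (2190 + 694)/(1934 + 702) = 9 + 2884/2636 = 9 + 2884*(1/2636) = 9 + 721/659 = 6652/659 ≈ 10.094)
(-3796 - 230)/(V - 2931) = (-3796 - 230)/(6652/659 - 2931) = -4026/(-1924877/659) = -4026*(-659/1924877) = 2653134/1924877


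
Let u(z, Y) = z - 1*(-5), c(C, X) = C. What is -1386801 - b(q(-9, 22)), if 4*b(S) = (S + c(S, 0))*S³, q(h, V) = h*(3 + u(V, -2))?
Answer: -2658591801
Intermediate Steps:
u(z, Y) = 5 + z (u(z, Y) = z + 5 = 5 + z)
q(h, V) = h*(8 + V) (q(h, V) = h*(3 + (5 + V)) = h*(8 + V))
b(S) = S⁴/2 (b(S) = ((S + S)*S³)/4 = ((2*S)*S³)/4 = (2*S⁴)/4 = S⁴/2)
-1386801 - b(q(-9, 22)) = -1386801 - (-9*(8 + 22))⁴/2 = -1386801 - (-9*30)⁴/2 = -1386801 - (-270)⁴/2 = -1386801 - 5314410000/2 = -1386801 - 1*2657205000 = -1386801 - 2657205000 = -2658591801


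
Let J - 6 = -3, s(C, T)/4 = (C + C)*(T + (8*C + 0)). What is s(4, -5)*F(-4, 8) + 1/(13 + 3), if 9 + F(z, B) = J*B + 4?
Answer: 262657/16 ≈ 16416.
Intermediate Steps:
s(C, T) = 8*C*(T + 8*C) (s(C, T) = 4*((C + C)*(T + (8*C + 0))) = 4*((2*C)*(T + 8*C)) = 4*(2*C*(T + 8*C)) = 8*C*(T + 8*C))
J = 3 (J = 6 - 3 = 3)
F(z, B) = -5 + 3*B (F(z, B) = -9 + (3*B + 4) = -9 + (4 + 3*B) = -5 + 3*B)
s(4, -5)*F(-4, 8) + 1/(13 + 3) = (8*4*(-5 + 8*4))*(-5 + 3*8) + 1/(13 + 3) = (8*4*(-5 + 32))*(-5 + 24) + 1/16 = (8*4*27)*19 + 1/16 = 864*19 + 1/16 = 16416 + 1/16 = 262657/16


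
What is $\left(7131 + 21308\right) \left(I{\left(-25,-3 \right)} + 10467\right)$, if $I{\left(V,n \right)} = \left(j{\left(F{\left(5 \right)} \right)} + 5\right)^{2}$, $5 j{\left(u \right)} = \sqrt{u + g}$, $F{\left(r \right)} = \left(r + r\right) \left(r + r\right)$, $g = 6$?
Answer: $\frac{7462564234}{25} + 56878 \sqrt{106} \approx 2.9909 \cdot 10^{8}$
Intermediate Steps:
$F{\left(r \right)} = 4 r^{2}$ ($F{\left(r \right)} = 2 r 2 r = 4 r^{2}$)
$j{\left(u \right)} = \frac{\sqrt{6 + u}}{5}$ ($j{\left(u \right)} = \frac{\sqrt{u + 6}}{5} = \frac{\sqrt{6 + u}}{5}$)
$I{\left(V,n \right)} = \left(5 + \frac{\sqrt{106}}{5}\right)^{2}$ ($I{\left(V,n \right)} = \left(\frac{\sqrt{6 + 4 \cdot 5^{2}}}{5} + 5\right)^{2} = \left(\frac{\sqrt{6 + 4 \cdot 25}}{5} + 5\right)^{2} = \left(\frac{\sqrt{6 + 100}}{5} + 5\right)^{2} = \left(\frac{\sqrt{106}}{5} + 5\right)^{2} = \left(5 + \frac{\sqrt{106}}{5}\right)^{2}$)
$\left(7131 + 21308\right) \left(I{\left(-25,-3 \right)} + 10467\right) = \left(7131 + 21308\right) \left(\frac{\left(25 + \sqrt{106}\right)^{2}}{25} + 10467\right) = 28439 \left(10467 + \frac{\left(25 + \sqrt{106}\right)^{2}}{25}\right) = 297671013 + \frac{28439 \left(25 + \sqrt{106}\right)^{2}}{25}$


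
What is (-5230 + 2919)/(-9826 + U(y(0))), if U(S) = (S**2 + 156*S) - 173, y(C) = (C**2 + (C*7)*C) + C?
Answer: 2311/9999 ≈ 0.23112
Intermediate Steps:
y(C) = C + 8*C**2 (y(C) = (C**2 + (7*C)*C) + C = (C**2 + 7*C**2) + C = 8*C**2 + C = C + 8*C**2)
U(S) = -173 + S**2 + 156*S
(-5230 + 2919)/(-9826 + U(y(0))) = (-5230 + 2919)/(-9826 + (-173 + (0*(1 + 8*0))**2 + 156*(0*(1 + 8*0)))) = -2311/(-9826 + (-173 + (0*(1 + 0))**2 + 156*(0*(1 + 0)))) = -2311/(-9826 + (-173 + (0*1)**2 + 156*(0*1))) = -2311/(-9826 + (-173 + 0**2 + 156*0)) = -2311/(-9826 + (-173 + 0 + 0)) = -2311/(-9826 - 173) = -2311/(-9999) = -2311*(-1/9999) = 2311/9999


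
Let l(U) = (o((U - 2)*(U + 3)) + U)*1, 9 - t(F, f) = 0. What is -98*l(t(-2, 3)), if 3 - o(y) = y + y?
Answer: 15288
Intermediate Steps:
t(F, f) = 9 (t(F, f) = 9 - 1*0 = 9 + 0 = 9)
o(y) = 3 - 2*y (o(y) = 3 - (y + y) = 3 - 2*y)
l(U) = 3 + U - 2*(-2 + U)*(3 + U) (l(U) = ((3 - 2*(U - 2)*(U + 3)) + U)*1 = ((3 - 2*(-2 + U)*(3 + U)) + U)*1 = (3 + U - 2*(-2 + U)*(3 + U))*1 = 3 + U - 2*(-2 + U)*(3 + U))
-98*l(t(-2, 3)) = -98*(15 - 1*9 - 2*9**2) = -98*(15 - 9 - 2*81) = -98*(15 - 9 - 162) = -98*(-156) = 15288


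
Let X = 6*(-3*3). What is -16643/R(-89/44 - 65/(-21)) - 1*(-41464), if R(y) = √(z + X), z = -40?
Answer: 41464 + 16643*I*√94/94 ≈ 41464.0 + 1716.6*I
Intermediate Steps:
X = -54 (X = 6*(-9) = -54)
R(y) = I*√94 (R(y) = √(-40 - 54) = √(-94) = I*√94)
-16643/R(-89/44 - 65/(-21)) - 1*(-41464) = -16643*(-I*√94/94) - 1*(-41464) = -(-16643)*I*√94/94 + 41464 = 16643*I*√94/94 + 41464 = 41464 + 16643*I*√94/94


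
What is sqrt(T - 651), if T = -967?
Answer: I*sqrt(1618) ≈ 40.224*I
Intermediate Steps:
sqrt(T - 651) = sqrt(-967 - 651) = sqrt(-1618) = I*sqrt(1618)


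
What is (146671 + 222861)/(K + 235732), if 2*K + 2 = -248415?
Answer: 739064/223047 ≈ 3.3135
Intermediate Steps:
K = -248417/2 (K = -1 + (½)*(-248415) = -1 - 248415/2 = -248417/2 ≈ -1.2421e+5)
(146671 + 222861)/(K + 235732) = (146671 + 222861)/(-248417/2 + 235732) = 369532/(223047/2) = 369532*(2/223047) = 739064/223047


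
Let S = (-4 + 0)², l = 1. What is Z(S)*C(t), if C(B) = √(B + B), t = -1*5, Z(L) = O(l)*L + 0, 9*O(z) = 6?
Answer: 32*I*√10/3 ≈ 33.731*I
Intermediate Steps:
O(z) = ⅔ (O(z) = (⅑)*6 = ⅔)
S = 16 (S = (-4)² = 16)
Z(L) = 2*L/3 (Z(L) = 2*L/3 + 0 = 2*L/3)
t = -5
C(B) = √2*√B (C(B) = √(2*B) = √2*√B)
Z(S)*C(t) = ((⅔)*16)*(√2*√(-5)) = 32*(√2*(I*√5))/3 = 32*(I*√10)/3 = 32*I*√10/3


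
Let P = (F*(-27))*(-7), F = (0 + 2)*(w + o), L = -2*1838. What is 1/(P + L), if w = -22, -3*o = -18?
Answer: -1/9724 ≈ -0.00010284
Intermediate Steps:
o = 6 (o = -⅓*(-18) = 6)
L = -3676
F = -32 (F = (0 + 2)*(-22 + 6) = 2*(-16) = -32)
P = -6048 (P = -32*(-27)*(-7) = 864*(-7) = -6048)
1/(P + L) = 1/(-6048 - 3676) = 1/(-9724) = -1/9724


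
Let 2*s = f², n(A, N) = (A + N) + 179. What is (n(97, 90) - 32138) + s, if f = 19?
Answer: -63183/2 ≈ -31592.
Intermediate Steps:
n(A, N) = 179 + A + N
s = 361/2 (s = (½)*19² = (½)*361 = 361/2 ≈ 180.50)
(n(97, 90) - 32138) + s = ((179 + 97 + 90) - 32138) + 361/2 = (366 - 32138) + 361/2 = -31772 + 361/2 = -63183/2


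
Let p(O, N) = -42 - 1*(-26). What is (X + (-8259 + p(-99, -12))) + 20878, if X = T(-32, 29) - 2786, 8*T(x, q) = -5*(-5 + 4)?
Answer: 78541/8 ≈ 9817.6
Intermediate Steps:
T(x, q) = 5/8 (T(x, q) = (-5*(-5 + 4))/8 = (-5*(-1))/8 = (⅛)*5 = 5/8)
p(O, N) = -16 (p(O, N) = -42 + 26 = -16)
X = -22283/8 (X = 5/8 - 2786 = -22283/8 ≈ -2785.4)
(X + (-8259 + p(-99, -12))) + 20878 = (-22283/8 + (-8259 - 16)) + 20878 = (-22283/8 - 8275) + 20878 = -88483/8 + 20878 = 78541/8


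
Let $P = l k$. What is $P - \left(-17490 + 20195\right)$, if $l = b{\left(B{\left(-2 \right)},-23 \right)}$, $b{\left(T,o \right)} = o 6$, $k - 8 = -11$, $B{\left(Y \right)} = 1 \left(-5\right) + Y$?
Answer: $-2291$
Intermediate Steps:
$B{\left(Y \right)} = -5 + Y$
$k = -3$ ($k = 8 - 11 = -3$)
$b{\left(T,o \right)} = 6 o$
$l = -138$ ($l = 6 \left(-23\right) = -138$)
$P = 414$ ($P = \left(-138\right) \left(-3\right) = 414$)
$P - \left(-17490 + 20195\right) = 414 - \left(-17490 + 20195\right) = 414 - 2705 = -2291$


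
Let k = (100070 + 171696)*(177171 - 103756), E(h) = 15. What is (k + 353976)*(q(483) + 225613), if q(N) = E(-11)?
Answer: 4501742235305848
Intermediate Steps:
q(N) = 15
k = 19951700890 (k = 271766*73415 = 19951700890)
(k + 353976)*(q(483) + 225613) = (19951700890 + 353976)*(15 + 225613) = 19952054866*225628 = 4501742235305848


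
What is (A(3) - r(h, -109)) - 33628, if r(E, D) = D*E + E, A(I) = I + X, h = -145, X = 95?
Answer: -49190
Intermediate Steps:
A(I) = 95 + I (A(I) = I + 95 = 95 + I)
r(E, D) = E + D*E
(A(3) - r(h, -109)) - 33628 = ((95 + 3) - (-145)*(1 - 109)) - 33628 = (98 - (-145)*(-108)) - 33628 = (98 - 1*15660) - 33628 = (98 - 15660) - 33628 = -15562 - 33628 = -49190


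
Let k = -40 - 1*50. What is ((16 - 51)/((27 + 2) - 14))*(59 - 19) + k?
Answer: -550/3 ≈ -183.33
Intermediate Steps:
k = -90 (k = -40 - 50 = -90)
((16 - 51)/((27 + 2) - 14))*(59 - 19) + k = ((16 - 51)/((27 + 2) - 14))*(59 - 19) - 90 = -35/(29 - 14)*40 - 90 = -35/15*40 - 90 = -35*1/15*40 - 90 = -7/3*40 - 90 = -280/3 - 90 = -550/3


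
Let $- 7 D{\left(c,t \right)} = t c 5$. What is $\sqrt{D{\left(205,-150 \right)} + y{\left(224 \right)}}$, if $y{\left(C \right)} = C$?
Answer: $\frac{\sqrt{1087226}}{7} \approx 148.96$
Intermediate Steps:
$D{\left(c,t \right)} = - \frac{5 c t}{7}$ ($D{\left(c,t \right)} = - \frac{t c 5}{7} = - \frac{c t 5}{7} = - \frac{5 c t}{7}$)
$\sqrt{D{\left(205,-150 \right)} + y{\left(224 \right)}} = \sqrt{\left(- \frac{5}{7}\right) 205 \left(-150\right) + 224} = \sqrt{\frac{153750}{7} + 224} = \sqrt{\frac{155318}{7}} = \frac{\sqrt{1087226}}{7}$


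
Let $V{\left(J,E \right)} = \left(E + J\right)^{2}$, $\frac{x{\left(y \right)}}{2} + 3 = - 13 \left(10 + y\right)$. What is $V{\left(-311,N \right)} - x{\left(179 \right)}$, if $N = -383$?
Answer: $486556$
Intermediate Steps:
$x{\left(y \right)} = -266 - 26 y$ ($x{\left(y \right)} = -6 + 2 \left(- 13 \left(10 + y\right)\right) = -6 + 2 \left(-130 - 13 y\right) = -6 - \left(260 + 26 y\right) = -266 - 26 y$)
$V{\left(-311,N \right)} - x{\left(179 \right)} = \left(-383 - 311\right)^{2} - \left(-266 - 4654\right) = \left(-694\right)^{2} - \left(-266 - 4654\right) = 481636 - -4920 = 481636 + 4920 = 486556$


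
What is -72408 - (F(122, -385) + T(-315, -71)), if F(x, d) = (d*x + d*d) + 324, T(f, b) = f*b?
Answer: -196352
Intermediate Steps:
T(f, b) = b*f
F(x, d) = 324 + d**2 + d*x (F(x, d) = (d*x + d**2) + 324 = (d**2 + d*x) + 324 = 324 + d**2 + d*x)
-72408 - (F(122, -385) + T(-315, -71)) = -72408 - ((324 + (-385)**2 - 385*122) - 71*(-315)) = -72408 - ((324 + 148225 - 46970) + 22365) = -72408 - (101579 + 22365) = -72408 - 1*123944 = -72408 - 123944 = -196352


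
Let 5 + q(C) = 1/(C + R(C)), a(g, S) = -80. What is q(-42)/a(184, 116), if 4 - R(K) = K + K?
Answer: 229/3680 ≈ 0.062228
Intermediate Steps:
R(K) = 4 - 2*K (R(K) = 4 - (K + K) = 4 - 2*K)
q(C) = -5 + 1/(4 - C) (q(C) = -5 + 1/(C + (4 - 2*C)) = -5 + 1/(4 - C))
q(-42)/a(184, 116) = ((-19 + 5*(-42))/(4 - 1*(-42)))/(-80) = ((-19 - 210)/(4 + 42))*(-1/80) = (-229/46)*(-1/80) = ((1/46)*(-229))*(-1/80) = -229/46*(-1/80) = 229/3680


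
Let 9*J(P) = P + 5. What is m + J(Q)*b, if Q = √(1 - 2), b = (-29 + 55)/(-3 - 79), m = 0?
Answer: -65/369 - 13*I/369 ≈ -0.17615 - 0.03523*I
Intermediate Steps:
b = -13/41 (b = 26/(-82) = 26*(-1/82) = -13/41 ≈ -0.31707)
Q = I (Q = √(-1) = I ≈ 1.0*I)
J(P) = 5/9 + P/9 (J(P) = (P + 5)/9 = (5 + P)/9 = 5/9 + P/9)
m + J(Q)*b = 0 + (5/9 + I/9)*(-13/41) = 0 + (-65/369 - 13*I/369) = -65/369 - 13*I/369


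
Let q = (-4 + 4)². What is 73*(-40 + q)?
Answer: -2920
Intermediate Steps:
q = 0 (q = 0² = 0)
73*(-40 + q) = 73*(-40 + 0) = 73*(-40) = -2920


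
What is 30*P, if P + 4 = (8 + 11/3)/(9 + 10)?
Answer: -1930/19 ≈ -101.58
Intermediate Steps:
P = -193/57 (P = -4 + (8 + 11/3)/(9 + 10) = -4 + (8 + 11*(⅓))/19 = -4 + (8 + 11/3)*(1/19) = -4 + (35/3)*(1/19) = -4 + 35/57 = -193/57 ≈ -3.3860)
30*P = 30*(-193/57) = -1930/19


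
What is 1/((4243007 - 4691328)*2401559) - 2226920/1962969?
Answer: -2397656469797020849/2113468522828451391 ≈ -1.1345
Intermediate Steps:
1/((4243007 - 4691328)*2401559) - 2226920/1962969 = (1/2401559)/(-448321) - 2226920*1/1962969 = -1/448321*1/2401559 - 2226920/1962969 = -1/1076669332439 - 2226920/1962969 = -2397656469797020849/2113468522828451391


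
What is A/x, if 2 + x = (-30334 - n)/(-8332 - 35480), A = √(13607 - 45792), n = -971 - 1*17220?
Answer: -43812*I*√32185/75481 ≈ -104.13*I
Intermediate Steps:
n = -18191 (n = -971 - 17220 = -18191)
A = I*√32185 (A = √(-32185) = I*√32185 ≈ 179.4*I)
x = -75481/43812 (x = -2 + (-30334 - 1*(-18191))/(-8332 - 35480) = -2 + (-30334 + 18191)/(-43812) = -2 - 12143*(-1/43812) = -2 + 12143/43812 = -75481/43812 ≈ -1.7228)
A/x = (I*√32185)/(-75481/43812) = (I*√32185)*(-43812/75481) = -43812*I*√32185/75481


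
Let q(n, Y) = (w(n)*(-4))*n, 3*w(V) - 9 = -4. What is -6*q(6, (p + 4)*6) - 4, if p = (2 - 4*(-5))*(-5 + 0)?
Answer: 236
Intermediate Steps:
p = -110 (p = (2 + 20)*(-5) = 22*(-5) = -110)
w(V) = 5/3 (w(V) = 3 + (⅓)*(-4) = 3 - 4/3 = 5/3)
q(n, Y) = -20*n/3 (q(n, Y) = ((5/3)*(-4))*n = -20*n/3)
-6*q(6, (p + 4)*6) - 4 = -(-40)*6 - 4 = -6*(-40) - 4 = 240 - 4 = 236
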